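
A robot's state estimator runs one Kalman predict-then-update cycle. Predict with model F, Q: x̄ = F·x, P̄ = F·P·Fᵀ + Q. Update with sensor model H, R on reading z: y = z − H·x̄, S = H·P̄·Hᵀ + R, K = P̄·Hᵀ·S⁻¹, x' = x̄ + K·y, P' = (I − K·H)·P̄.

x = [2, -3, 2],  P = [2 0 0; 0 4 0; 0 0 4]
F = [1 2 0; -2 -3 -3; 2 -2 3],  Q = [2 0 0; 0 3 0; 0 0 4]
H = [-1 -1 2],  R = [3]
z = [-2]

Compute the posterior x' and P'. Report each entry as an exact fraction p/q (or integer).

x̄ = F·x = [-4, -1, 16]
P̄ = F·P·Fᵀ + Q = [20 -28 -12; -28 83 -20; -12 -20 64]
y = z − H·x̄ = [-39]
S = H·P̄·Hᵀ + R = [434]
K = P̄·Hᵀ·S⁻¹ = [-8/217; -95/434; 80/217]
x' = x̄ + K·y = [-556/217, 3271/434, 352/217]
P' = (I − K·H)·P̄ = [4212/217 -6836/217 -1324/217; -6836/217 26997/434 3260/217; -1324/217 3260/217 1088/217]

x' = [-556/217, 3271/434, 352/217]
P' = [4212/217 -6836/217 -1324/217; -6836/217 26997/434 3260/217; -1324/217 3260/217 1088/217]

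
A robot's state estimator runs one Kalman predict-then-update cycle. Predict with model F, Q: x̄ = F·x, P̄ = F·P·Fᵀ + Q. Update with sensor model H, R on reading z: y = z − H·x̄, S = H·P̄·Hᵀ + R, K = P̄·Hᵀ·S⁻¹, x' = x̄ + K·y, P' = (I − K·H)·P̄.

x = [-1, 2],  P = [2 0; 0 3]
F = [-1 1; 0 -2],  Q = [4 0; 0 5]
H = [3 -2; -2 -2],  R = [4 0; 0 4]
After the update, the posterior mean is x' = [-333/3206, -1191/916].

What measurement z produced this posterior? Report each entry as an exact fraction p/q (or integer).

x̄ = F·x = [3, -4]
P̄ = F·P·Fᵀ + Q = [9 -6; -6 17]
S = H·P̄·Hᵀ + R = [225 26; 26 60]
K = P̄·Hᵀ·S⁻¹ = [312/1603 -591/3206; -91/458 -257/916]
x' − x̄ = [-9951/3206, 2473/916] = K·y
y = (KᵀK)⁻¹·Kᵀ·(x' − x̄) = [-15, 1]
z = y + H·x̄ = [-15, 1] + [17, 2] = [2, 3]

z = [2, 3]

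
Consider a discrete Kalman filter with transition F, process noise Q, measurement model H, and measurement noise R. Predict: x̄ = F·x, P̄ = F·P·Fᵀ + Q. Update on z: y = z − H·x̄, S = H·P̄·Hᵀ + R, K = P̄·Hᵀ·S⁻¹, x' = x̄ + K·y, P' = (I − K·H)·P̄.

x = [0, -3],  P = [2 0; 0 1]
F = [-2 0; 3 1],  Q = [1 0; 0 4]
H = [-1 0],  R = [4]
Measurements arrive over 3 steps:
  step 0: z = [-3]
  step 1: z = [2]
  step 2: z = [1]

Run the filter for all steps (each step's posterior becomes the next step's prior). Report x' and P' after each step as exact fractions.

step 0: x' = [27/13, -75/13], P' = [36/13 -48/13; -48/13 155/13]
step 1: x' = [-530/209, -162/209], P' = [628/209 -480/209; -480/209 2799/209]
step 2: x' = [1519/3557, -12768/3557], P' = [10884/3557 -11232/3557; -11232/3557 71315/3557]

step 0: x̄ = F·x = [0, -3]
step 0: P̄ = F·P·Fᵀ + Q = [9 -12; -12 23]
step 0: y = z − H·x̄ = [-3]
step 0: S = H·P̄·Hᵀ + R = [13]
step 0: K = P̄·Hᵀ·S⁻¹ = [-9/13; 12/13]
step 0: x' = x̄ + K·y = [27/13, -75/13]
step 0: P' = (I − K·H)·P̄ = [36/13 -48/13; -48/13 155/13]
step 1: x̄ = F·x = [-54/13, 6/13]
step 1: P̄ = F·P·Fᵀ + Q = [157/13 -120/13; -120/13 243/13]
step 1: y = z − H·x̄ = [-28/13]
step 1: S = H·P̄·Hᵀ + R = [209/13]
step 1: K = P̄·Hᵀ·S⁻¹ = [-157/209; 120/209]
step 1: x' = x̄ + K·y = [-530/209, -162/209]
step 1: P' = (I − K·H)·P̄ = [628/209 -480/209; -480/209 2799/209]
step 2: x̄ = F·x = [1060/209, -1752/209]
step 2: P̄ = F·P·Fᵀ + Q = [2721/209 -2808/209; -2808/209 6407/209]
step 2: y = z − H·x̄ = [1269/209]
step 2: S = H·P̄·Hᵀ + R = [3557/209]
step 2: K = P̄·Hᵀ·S⁻¹ = [-2721/3557; 2808/3557]
step 2: x' = x̄ + K·y = [1519/3557, -12768/3557]
step 2: P' = (I − K·H)·P̄ = [10884/3557 -11232/3557; -11232/3557 71315/3557]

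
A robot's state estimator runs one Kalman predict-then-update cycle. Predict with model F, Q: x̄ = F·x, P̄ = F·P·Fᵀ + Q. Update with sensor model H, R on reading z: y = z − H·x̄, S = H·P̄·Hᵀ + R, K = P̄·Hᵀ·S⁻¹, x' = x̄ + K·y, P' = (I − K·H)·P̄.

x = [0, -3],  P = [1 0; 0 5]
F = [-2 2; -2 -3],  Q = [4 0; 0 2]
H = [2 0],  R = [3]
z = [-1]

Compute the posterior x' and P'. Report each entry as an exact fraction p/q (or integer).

x̄ = F·x = [-6, 9]
P̄ = F·P·Fᵀ + Q = [28 -26; -26 51]
y = z − H·x̄ = [11]
S = H·P̄·Hᵀ + R = [115]
K = P̄·Hᵀ·S⁻¹ = [56/115; -52/115]
x' = x̄ + K·y = [-74/115, 463/115]
P' = (I − K·H)·P̄ = [84/115 -78/115; -78/115 3161/115]

x' = [-74/115, 463/115]
P' = [84/115 -78/115; -78/115 3161/115]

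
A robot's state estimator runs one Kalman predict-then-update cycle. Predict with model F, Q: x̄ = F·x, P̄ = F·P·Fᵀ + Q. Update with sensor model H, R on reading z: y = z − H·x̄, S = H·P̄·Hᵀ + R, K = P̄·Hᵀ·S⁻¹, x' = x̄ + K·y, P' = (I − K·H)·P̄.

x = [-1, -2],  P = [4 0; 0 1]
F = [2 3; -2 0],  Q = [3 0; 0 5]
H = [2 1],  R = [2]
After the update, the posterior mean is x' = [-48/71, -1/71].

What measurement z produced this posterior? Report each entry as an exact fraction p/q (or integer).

z = [-1]

x̄ = F·x = [-8, 2]
P̄ = F·P·Fᵀ + Q = [28 -16; -16 21]
S = H·P̄·Hᵀ + R = [71]
K = P̄·Hᵀ·S⁻¹ = [40/71; -11/71]
x' − x̄ = [520/71, -143/71] = K·y
y = (KᵀK)⁻¹·Kᵀ·(x' − x̄) = [13]
z = y + H·x̄ = [13] + [-14] = [-1]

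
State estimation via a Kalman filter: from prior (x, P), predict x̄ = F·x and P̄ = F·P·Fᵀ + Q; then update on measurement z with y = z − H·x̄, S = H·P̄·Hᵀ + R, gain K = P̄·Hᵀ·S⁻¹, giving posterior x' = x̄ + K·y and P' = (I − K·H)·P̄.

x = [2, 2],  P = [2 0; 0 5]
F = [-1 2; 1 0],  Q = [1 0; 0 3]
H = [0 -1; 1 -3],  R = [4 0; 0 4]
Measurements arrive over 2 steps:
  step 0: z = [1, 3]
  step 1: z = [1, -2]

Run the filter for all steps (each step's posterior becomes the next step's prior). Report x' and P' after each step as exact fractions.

step 0: x' = [1548/467, 65/467], P' = [4808/467 1300/467; 1300/467 524/467]
step 1: x' = [-631797/335933, 11747/335933], P' = [771736/335933 185772/335933; 185772/335933 173044/335933]

step 0: x̄ = F·x = [2, 2]
step 0: P̄ = F·P·Fᵀ + Q = [23 -2; -2 5]
step 0: y = z − H·x̄ = [3, 7]
step 0: S = H·P̄·Hᵀ + R = [9 17; 17 84]
step 0: K = P̄·Hᵀ·S⁻¹ = [-325/467 227/467; -131/467 -68/467]
step 0: x' = x̄ + K·y = [1548/467, 65/467]
step 0: P' = (I − K·H)·P̄ = [4808/467 1300/467; 1300/467 524/467]
step 1: x̄ = F·x = [-1418/467, 1548/467]
step 1: P̄ = F·P·Fᵀ + Q = [2171/467 -2208/467; -2208/467 6209/467]
step 1: y = z − H·x̄ = [2015/467, 5128/467]
step 1: S = H·P̄·Hᵀ + R = [8077/467 20835/467; 20835/467 73168/467]
step 1: K = P̄·Hᵀ·S⁻¹ = [-46443/335933 53605/335933; -43261/335933 -83340/335933]
step 1: x' = x̄ + K·y = [-631797/335933, 11747/335933]
step 1: P' = (I − K·H)·P̄ = [771736/335933 185772/335933; 185772/335933 173044/335933]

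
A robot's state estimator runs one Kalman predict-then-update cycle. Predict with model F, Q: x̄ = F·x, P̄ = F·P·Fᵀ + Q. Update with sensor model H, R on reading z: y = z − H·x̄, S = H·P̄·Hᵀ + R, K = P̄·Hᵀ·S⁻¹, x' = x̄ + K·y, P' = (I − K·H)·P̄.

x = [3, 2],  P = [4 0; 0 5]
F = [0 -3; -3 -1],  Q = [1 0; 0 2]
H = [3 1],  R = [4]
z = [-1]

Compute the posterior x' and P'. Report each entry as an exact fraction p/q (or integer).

x̄ = F·x = [-6, -11]
P̄ = F·P·Fᵀ + Q = [46 15; 15 43]
y = z − H·x̄ = [28]
S = H·P̄·Hᵀ + R = [551]
K = P̄·Hᵀ·S⁻¹ = [153/551; 88/551]
x' = x̄ + K·y = [978/551, -3597/551]
P' = (I − K·H)·P̄ = [1937/551 -5199/551; -5199/551 15949/551]

x' = [978/551, -3597/551]
P' = [1937/551 -5199/551; -5199/551 15949/551]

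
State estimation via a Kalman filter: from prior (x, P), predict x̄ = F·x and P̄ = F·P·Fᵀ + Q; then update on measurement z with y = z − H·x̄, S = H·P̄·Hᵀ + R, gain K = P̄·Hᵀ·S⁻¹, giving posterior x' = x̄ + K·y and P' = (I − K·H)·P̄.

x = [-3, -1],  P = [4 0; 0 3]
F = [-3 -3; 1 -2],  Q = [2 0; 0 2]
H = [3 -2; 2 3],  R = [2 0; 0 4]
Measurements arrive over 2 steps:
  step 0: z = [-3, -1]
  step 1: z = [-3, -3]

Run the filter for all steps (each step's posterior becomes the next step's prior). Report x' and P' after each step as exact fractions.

step 0: x̄ = F·x = [12, -1]
step 0: P̄ = F·P·Fᵀ + Q = [65 6; 6 18]
step 0: y = z − H·x̄ = [-41, -22]
step 0: S = H·P̄·Hᵀ + R = [587 312; 312 498]
step 0: K = P̄·Hᵀ·S⁻¹ = [7493/32497 14890/97491; -4926/32497 7393/32497]
step 0: x' = x̄ + K·y = [-79327/97491, 6823/32497]
step 0: P' = (I − K·H)·P̄ = [19538/97491 2276/32497; 2276/32497 8340/32497]
step 1: x̄ = F·x = [58858/32497, -120265/97491]
step 1: P̄ = F·P·Fᵀ + Q = [239636/32497 37330/32497; 37330/32497 287288/97491]
step 1: y = z − H·x̄ = [-1062725/97491, -94942/32497]
step 1: S = H·P̄·Hᵀ + R = [6470426/97491 1049890/32497; 1049890/32497 2398356/32497]
step 1: K = P̄·Hᵀ·S⁻¹ = [7111241/31314629 13820879/93943887; -4390864/31314629 6647967/31314629]
step 1: x' = x̄ + K·y = [-34260867/31314629, -10188497/31314629]
step 1: P' = (I − K·H)·P̄ = [18351490/93943887 2064504/31314629; 2064504/31314629 7487620/31314629]

step 0: x' = [-79327/97491, 6823/32497], P' = [19538/97491 2276/32497; 2276/32497 8340/32497]
step 1: x' = [-34260867/31314629, -10188497/31314629], P' = [18351490/93943887 2064504/31314629; 2064504/31314629 7487620/31314629]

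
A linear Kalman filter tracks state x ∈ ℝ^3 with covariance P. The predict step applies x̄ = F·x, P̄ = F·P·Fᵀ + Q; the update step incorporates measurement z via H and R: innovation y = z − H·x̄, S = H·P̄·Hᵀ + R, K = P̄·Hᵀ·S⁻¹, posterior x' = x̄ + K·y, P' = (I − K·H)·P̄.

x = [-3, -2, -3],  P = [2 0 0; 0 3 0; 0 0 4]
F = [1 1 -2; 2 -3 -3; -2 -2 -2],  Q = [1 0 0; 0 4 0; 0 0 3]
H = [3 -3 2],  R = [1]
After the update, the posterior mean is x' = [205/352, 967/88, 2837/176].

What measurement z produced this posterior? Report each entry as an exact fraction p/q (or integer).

x̄ = F·x = [1, 9, 16]
P̄ = F·P·Fᵀ + Q = [22 19 6; 19 75 34; 6 34 39]
S = H·P̄·Hᵀ + R = [352]
K = P̄·Hᵀ·S⁻¹ = [21/352; -25/88; -3/176]
x' − x̄ = [-147/352, 175/88, 21/176] = K·y
y = (KᵀK)⁻¹·Kᵀ·(x' − x̄) = [-7]
z = y + H·x̄ = [-7] + [8] = [1]

z = [1]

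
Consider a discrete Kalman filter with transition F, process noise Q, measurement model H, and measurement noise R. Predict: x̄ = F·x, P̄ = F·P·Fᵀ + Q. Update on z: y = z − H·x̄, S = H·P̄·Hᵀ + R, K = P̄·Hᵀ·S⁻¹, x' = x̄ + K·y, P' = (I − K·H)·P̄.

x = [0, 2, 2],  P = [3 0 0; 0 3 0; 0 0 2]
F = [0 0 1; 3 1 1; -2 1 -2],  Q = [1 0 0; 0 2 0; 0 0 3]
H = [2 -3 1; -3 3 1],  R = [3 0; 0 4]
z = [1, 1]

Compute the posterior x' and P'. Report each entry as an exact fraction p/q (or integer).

x' = [13805/10027, 11442/10027, 14928/10027]
P' = [51038/30081 41261/30081 13319/30081; 41261/30081 39104/30081 12587/30081; 13319/30081 12587/30081 49400/30081]

x̄ = F·x = [2, 4, -2]
P̄ = F·P·Fᵀ + Q = [3 2 -4; 2 34 -19; -4 -19 26]
y = z − H·x̄ = [11, -3]
S = H·P̄·Hᵀ + R = [421 -264; -264 237]
K = P̄·Hᵀ·S⁻¹ = [-932/10027 -4003/30081; -2467/10027 1529/30081; 4253/10027 11801/30081]
x' = x̄ + K·y = [13805/10027, 11442/10027, 14928/10027]
P' = (I − K·H)·P̄ = [51038/30081 41261/30081 13319/30081; 41261/30081 39104/30081 12587/30081; 13319/30081 12587/30081 49400/30081]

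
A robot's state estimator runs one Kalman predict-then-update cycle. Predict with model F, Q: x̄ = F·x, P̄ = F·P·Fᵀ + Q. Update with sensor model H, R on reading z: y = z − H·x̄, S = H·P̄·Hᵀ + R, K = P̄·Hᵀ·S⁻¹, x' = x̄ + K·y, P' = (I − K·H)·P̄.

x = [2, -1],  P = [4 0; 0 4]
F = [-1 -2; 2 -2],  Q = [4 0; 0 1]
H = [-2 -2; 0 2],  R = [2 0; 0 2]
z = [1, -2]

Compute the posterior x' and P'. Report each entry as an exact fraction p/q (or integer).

x' = [928/3125, -2629/3125]
P' = [2936/3125 -1448/3125; -1448/3125 1489/3125]

x̄ = F·x = [0, 6]
P̄ = F·P·Fᵀ + Q = [24 8; 8 33]
y = z − H·x̄ = [13, -14]
S = H·P̄·Hᵀ + R = [294 -164; -164 134]
K = P̄·Hᵀ·S⁻¹ = [-1488/3125 -1448/3125; -41/3125 1489/3125]
x' = x̄ + K·y = [928/3125, -2629/3125]
P' = (I − K·H)·P̄ = [2936/3125 -1448/3125; -1448/3125 1489/3125]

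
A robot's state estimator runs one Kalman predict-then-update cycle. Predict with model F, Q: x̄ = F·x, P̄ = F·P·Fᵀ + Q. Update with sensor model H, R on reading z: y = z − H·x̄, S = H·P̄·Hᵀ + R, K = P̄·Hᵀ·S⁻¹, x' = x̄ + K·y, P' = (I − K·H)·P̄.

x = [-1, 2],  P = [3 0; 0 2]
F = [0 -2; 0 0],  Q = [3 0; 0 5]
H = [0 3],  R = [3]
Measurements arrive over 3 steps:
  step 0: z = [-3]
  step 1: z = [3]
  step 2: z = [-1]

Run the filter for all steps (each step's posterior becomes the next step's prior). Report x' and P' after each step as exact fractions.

step 0: x' = [-4, -15/16], P' = [11 0; 0 5/16]
step 1: x' = [15/8, 15/16], P' = [17/4 0; 0 5/16]
step 2: x' = [-15/8, -5/16], P' = [17/4 0; 0 5/16]

step 0: x̄ = F·x = [-4, 0]
step 0: P̄ = F·P·Fᵀ + Q = [11 0; 0 5]
step 0: y = z − H·x̄ = [-3]
step 0: S = H·P̄·Hᵀ + R = [48]
step 0: K = P̄·Hᵀ·S⁻¹ = [0; 5/16]
step 0: x' = x̄ + K·y = [-4, -15/16]
step 0: P' = (I − K·H)·P̄ = [11 0; 0 5/16]
step 1: x̄ = F·x = [15/8, 0]
step 1: P̄ = F·P·Fᵀ + Q = [17/4 0; 0 5]
step 1: y = z − H·x̄ = [3]
step 1: S = H·P̄·Hᵀ + R = [48]
step 1: K = P̄·Hᵀ·S⁻¹ = [0; 5/16]
step 1: x' = x̄ + K·y = [15/8, 15/16]
step 1: P' = (I − K·H)·P̄ = [17/4 0; 0 5/16]
step 2: x̄ = F·x = [-15/8, 0]
step 2: P̄ = F·P·Fᵀ + Q = [17/4 0; 0 5]
step 2: y = z − H·x̄ = [-1]
step 2: S = H·P̄·Hᵀ + R = [48]
step 2: K = P̄·Hᵀ·S⁻¹ = [0; 5/16]
step 2: x' = x̄ + K·y = [-15/8, -5/16]
step 2: P' = (I − K·H)·P̄ = [17/4 0; 0 5/16]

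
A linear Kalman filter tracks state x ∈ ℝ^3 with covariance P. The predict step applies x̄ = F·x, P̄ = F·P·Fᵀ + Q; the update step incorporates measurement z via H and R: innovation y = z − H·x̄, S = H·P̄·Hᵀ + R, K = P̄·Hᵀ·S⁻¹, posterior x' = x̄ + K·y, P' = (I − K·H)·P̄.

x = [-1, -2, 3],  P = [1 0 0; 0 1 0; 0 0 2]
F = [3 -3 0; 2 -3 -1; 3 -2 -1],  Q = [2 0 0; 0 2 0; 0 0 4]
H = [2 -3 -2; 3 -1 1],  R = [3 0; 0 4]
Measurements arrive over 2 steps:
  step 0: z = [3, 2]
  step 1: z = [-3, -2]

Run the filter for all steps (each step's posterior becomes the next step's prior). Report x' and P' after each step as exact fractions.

step 0: x̄ = F·x = [3, 1, -2]
step 0: P̄ = F·P·Fᵀ + Q = [20 15 15; 15 17 14; 15 14 19]
step 0: y = z − H·x̄ = [-4, -4]
step 0: S = H·P̄·Hᵀ + R = [180 -106; -106 192]
step 0: K = P̄·Hᵀ·S⁻¹ = [-90/5831 3545/11662; -177/833 169/1666; -1075/5831 925/5831]
step 0: x' = x̄ + K·y = [10763/5831, 1203/833, -11062/5831]
step 0: P' = (I − K·H)·P̄ = [7120/5831 1230/833 -5660/5831; 1230/833 277/119 -1413/833; -5660/5831 -1413/833 10789/5831]
step 1: x̄ = F·x = [7026/5831, 7325/5831, 541/119]
step 1: P̄ = F·P·Fᵀ + Q = [42919/5831 23034/5831 75/119; 23034/5831 33062/5831 38/119; 75/119 38/119 127/17]
step 1: y = z − H·x̄ = [43448/5831, -51924/5831]
step 1: S = H·P̄·Hᵀ + R = [377507/5831 -358/5831; -358/5831 366340/5831]
step 1: K = P̄·Hᵀ·S⁻¹ = [149101/5929334 3541577/11858668; -892211/5929334 1225169/11858668; -669936/2964667 426023/2964667]
step 1: x' = x̄ + K·y = [-3756541/2964667, -2327238/2964667, 4692533/2964667]
step 1: P' = (I − K·H)·P̄ = [10180227/5929334 13365641/5929334 -5045943/2964667; 13365641/5929334 20940217/5929334 -8353184/2964667; -5045943/2964667 -8353184/2964667 8488737/2964667]

step 0: x' = [10763/5831, 1203/833, -11062/5831], P' = [7120/5831 1230/833 -5660/5831; 1230/833 277/119 -1413/833; -5660/5831 -1413/833 10789/5831]
step 1: x' = [-3756541/2964667, -2327238/2964667, 4692533/2964667], P' = [10180227/5929334 13365641/5929334 -5045943/2964667; 13365641/5929334 20940217/5929334 -8353184/2964667; -5045943/2964667 -8353184/2964667 8488737/2964667]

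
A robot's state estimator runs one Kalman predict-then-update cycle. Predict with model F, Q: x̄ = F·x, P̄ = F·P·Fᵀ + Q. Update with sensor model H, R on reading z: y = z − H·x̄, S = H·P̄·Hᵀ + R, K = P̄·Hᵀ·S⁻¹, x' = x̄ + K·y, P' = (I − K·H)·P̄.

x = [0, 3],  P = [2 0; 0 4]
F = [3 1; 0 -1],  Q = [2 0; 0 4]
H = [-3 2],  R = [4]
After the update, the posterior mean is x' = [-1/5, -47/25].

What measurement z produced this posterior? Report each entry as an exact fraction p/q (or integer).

z = [-3]

x̄ = F·x = [3, -3]
P̄ = F·P·Fᵀ + Q = [24 -4; -4 8]
S = H·P̄·Hᵀ + R = [300]
K = P̄·Hᵀ·S⁻¹ = [-4/15; 7/75]
x' − x̄ = [-16/5, 28/25] = K·y
y = (KᵀK)⁻¹·Kᵀ·(x' − x̄) = [12]
z = y + H·x̄ = [12] + [-15] = [-3]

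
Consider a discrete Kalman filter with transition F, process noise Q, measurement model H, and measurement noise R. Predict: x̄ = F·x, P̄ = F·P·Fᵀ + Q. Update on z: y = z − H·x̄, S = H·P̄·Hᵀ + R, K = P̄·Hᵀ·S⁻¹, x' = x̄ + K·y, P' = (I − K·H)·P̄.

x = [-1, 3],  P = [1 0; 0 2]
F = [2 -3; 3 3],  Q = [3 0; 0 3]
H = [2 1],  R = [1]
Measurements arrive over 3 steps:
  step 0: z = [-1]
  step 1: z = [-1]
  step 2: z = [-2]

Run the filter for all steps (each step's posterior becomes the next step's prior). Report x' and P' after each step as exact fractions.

step 0: x̄ = F·x = [-11, 6]
step 0: P̄ = F·P·Fᵀ + Q = [25 -12; -12 30]
step 0: y = z − H·x̄ = [15]
step 0: S = H·P̄·Hᵀ + R = [83]
step 0: K = P̄·Hᵀ·S⁻¹ = [38/83; 6/83]
step 0: x' = x̄ + K·y = [-343/83, 588/83]
step 0: P' = (I − K·H)·P̄ = [631/83 -1224/83; -1224/83 2454/83]
step 1: x̄ = F·x = [-2450/83, 735/83]
step 1: P̄ = F·P·Fᵀ + Q = [39547/83 -14628/83; -14628/83 5982/83]
step 1: y = z − H·x̄ = [4082/83]
step 1: S = H·P̄·Hᵀ + R = [105741/83]
step 1: K = P̄·Hᵀ·S⁻¹ = [64466/105741; -2586/11749]
step 1: x' = x̄ + K·y = [49214/105741, -23139/11749]
step 1: P' = (I − K·H)·P̄ = [311737/105741 -62112/11749; -62112/11749 121638/11749]
step 2: x̄ = F·x = [723181/105741, -159037/35247]
step 2: P̄ = F·P·Fᵀ + Q = [18124945/105741 -2101744/35247; -2101744/35247 323710/11749]
step 2: y = z − H·x̄ = [-1180733/105741]
step 2: S = H·P̄·Hᵀ + R = [50297983/105741]
step 2: K = P̄·Hᵀ·S⁻¹ = [29944658/50297983; -9697074/50297983]
step 2: x' = x̄ + K·y = [9626349/50297983, -118667931/50297983]
step 2: P' = (I − K·H)·P̄ = [141531031/50297983 -253117404/50297983; -253117404/50297983 496537734/50297983]

step 0: x' = [-343/83, 588/83], P' = [631/83 -1224/83; -1224/83 2454/83]
step 1: x' = [49214/105741, -23139/11749], P' = [311737/105741 -62112/11749; -62112/11749 121638/11749]
step 2: x' = [9626349/50297983, -118667931/50297983], P' = [141531031/50297983 -253117404/50297983; -253117404/50297983 496537734/50297983]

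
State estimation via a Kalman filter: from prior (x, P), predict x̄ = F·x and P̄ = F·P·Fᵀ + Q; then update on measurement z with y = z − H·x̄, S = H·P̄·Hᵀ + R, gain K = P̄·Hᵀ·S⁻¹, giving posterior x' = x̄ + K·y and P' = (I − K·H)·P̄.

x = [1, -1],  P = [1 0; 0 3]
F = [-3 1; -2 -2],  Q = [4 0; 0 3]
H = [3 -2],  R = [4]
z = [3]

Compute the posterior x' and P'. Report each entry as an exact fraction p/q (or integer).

x̄ = F·x = [-4, 0]
P̄ = F·P·Fᵀ + Q = [16 0; 0 19]
y = z − H·x̄ = [15]
S = H·P̄·Hᵀ + R = [224]
K = P̄·Hᵀ·S⁻¹ = [3/14; -19/112]
x' = x̄ + K·y = [-11/14, -285/112]
P' = (I − K·H)·P̄ = [40/7 57/7; 57/7 703/56]

x' = [-11/14, -285/112]
P' = [40/7 57/7; 57/7 703/56]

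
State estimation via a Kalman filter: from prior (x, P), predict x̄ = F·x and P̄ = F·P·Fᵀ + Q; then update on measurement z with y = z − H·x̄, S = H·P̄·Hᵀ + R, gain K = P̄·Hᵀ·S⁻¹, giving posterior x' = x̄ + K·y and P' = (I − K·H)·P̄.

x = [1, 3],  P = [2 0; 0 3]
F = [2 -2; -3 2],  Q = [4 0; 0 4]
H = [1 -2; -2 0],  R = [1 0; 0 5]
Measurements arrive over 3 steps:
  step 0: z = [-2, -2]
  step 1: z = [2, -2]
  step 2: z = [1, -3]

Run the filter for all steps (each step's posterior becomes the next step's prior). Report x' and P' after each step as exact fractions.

step 0: x' = [1676/5221, 5743/5221], P' = [4920/5221 2280/5221; 2280/5221 2330/5221]
step 1: x' = [3574522/5355557, -3433830/5355557], P' = [4884940/5355557 2283160/5355557; 2283160/5355557 2362644/5355557]
step 2: x' = [7077955484/5381611661, 355226494/5381611661], P' = [4908422820/5381611661 2294200120/5381611661; 2294200120/5381611661 2373655600/5381611661]

step 0: x̄ = F·x = [-4, 3]
step 0: P̄ = F·P·Fᵀ + Q = [24 -24; -24 34]
step 0: y = z − H·x̄ = [8, -10]
step 0: S = H·P̄·Hᵀ + R = [257 -144; -144 101]
step 0: K = P̄·Hᵀ·S⁻¹ = [360/5221 -1968/5221; -2380/5221 -912/5221]
step 0: x' = x̄ + K·y = [1676/5221, 5743/5221]
step 0: P' = (I − K·H)·P̄ = [4920/5221 2280/5221; 2280/5221 2330/5221]
step 1: x̄ = F·x = [-8134/5221, 6458/5221]
step 1: P̄ = F·P·Fᵀ + Q = [31644/5221 -16040/5221; -16040/5221 47124/5221]
step 1: y = z − H·x̄ = [31492/5221, -26710/5221]
step 1: S = H·P̄·Hᵀ + R = [289521/5221 -127448/5221; -127448/5221 152681/5221]
step 1: K = P̄·Hᵀ·S⁻¹ = [318620/5355557 -1953976/5355557; -2442128/5355557 -913264/5355557]
step 1: x' = x̄ + K·y = [3574522/5355557, -3433830/5355557]
step 1: P' = (I − K·H)·P̄ = [4884940/5355557 2283160/5355557; 2283160/5355557 2362644/5355557]
step 2: x̄ = F·x = [14016704/5355557, -17591226/5355557]
step 2: P̄ = F·P·Fᵀ + Q = [32147284/5355557 -15928616/5355557; -15928616/5355557 47439344/5355557]
step 2: y = z − H·x̄ = [-43843599/5355557, 11966737/5355557]
step 2: S = H·P̄·Hᵀ + R = [290974681/5355557 -128009032/5355557; -128009032/5355557 155366921/5355557]
step 2: K = P̄·Hᵀ·S⁻¹ = [320022580/5381611661 -1963369128/5381611661; -2453111080/5381611661 -917680048/5381611661]
step 2: x' = x̄ + K·y = [7077955484/5381611661, 355226494/5381611661]
step 2: P' = (I − K·H)·P̄ = [4908422820/5381611661 2294200120/5381611661; 2294200120/5381611661 2373655600/5381611661]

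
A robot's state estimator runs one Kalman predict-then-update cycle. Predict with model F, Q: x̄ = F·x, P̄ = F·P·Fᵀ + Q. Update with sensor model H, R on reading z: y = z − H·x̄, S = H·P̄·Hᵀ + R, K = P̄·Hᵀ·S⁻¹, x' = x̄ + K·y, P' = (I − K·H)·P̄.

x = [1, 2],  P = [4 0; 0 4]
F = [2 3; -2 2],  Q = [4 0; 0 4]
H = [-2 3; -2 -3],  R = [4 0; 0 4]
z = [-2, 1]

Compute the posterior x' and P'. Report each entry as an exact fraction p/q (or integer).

x' = [5634/17843, -8763/17843]
P' = [8840/17843 8/17843; 8/17843 3940/17843]

x̄ = F·x = [8, 2]
P̄ = F·P·Fᵀ + Q = [56 8; 8 36]
y = z − H·x̄ = [8, 23]
S = H·P̄·Hᵀ + R = [456 -100; -100 648]
K = P̄·Hᵀ·S⁻¹ = [-4414/17843 -4426/17843; 2951/17843 -2959/17843]
x' = x̄ + K·y = [5634/17843, -8763/17843]
P' = (I − K·H)·P̄ = [8840/17843 8/17843; 8/17843 3940/17843]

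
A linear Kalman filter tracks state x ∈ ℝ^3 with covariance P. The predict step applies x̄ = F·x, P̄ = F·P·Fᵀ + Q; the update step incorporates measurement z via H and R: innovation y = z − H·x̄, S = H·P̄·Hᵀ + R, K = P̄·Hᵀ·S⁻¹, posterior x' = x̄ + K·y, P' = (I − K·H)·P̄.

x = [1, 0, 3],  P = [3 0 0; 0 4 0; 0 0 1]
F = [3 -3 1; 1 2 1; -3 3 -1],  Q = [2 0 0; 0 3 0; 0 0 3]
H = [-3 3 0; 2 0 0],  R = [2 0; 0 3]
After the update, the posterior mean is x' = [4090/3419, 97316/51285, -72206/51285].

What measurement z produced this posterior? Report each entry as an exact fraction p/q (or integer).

z = [2, 2]

x̄ = F·x = [6, 4, -6]
P̄ = F·P·Fᵀ + Q = [66 -14 -64; -14 23 14; -64 14 67]
S = H·P̄·Hᵀ + R = [1055 -480; -480 267]
K = P̄·Hᵀ·S⁻¹ = [-48/3419 1604/3419; 5399/17095 4748/10257; 346/17095 -4544/10257]
x' − x̄ = [-16424/3419, -107824/51285, 235504/51285] = K·y
y = (KᵀK)⁻¹·Kᵀ·(x' − x̄) = [8, -10]
z = y + H·x̄ = [8, -10] + [-6, 12] = [2, 2]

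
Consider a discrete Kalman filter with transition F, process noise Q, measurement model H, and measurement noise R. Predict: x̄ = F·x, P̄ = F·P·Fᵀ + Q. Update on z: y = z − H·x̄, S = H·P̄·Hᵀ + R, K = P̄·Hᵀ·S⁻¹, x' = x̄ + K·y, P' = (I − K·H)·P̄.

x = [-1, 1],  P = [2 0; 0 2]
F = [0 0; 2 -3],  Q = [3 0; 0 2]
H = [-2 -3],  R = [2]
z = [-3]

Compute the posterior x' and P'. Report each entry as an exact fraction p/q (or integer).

x̄ = F·x = [0, -5]
P̄ = F·P·Fᵀ + Q = [3 0; 0 28]
y = z − H·x̄ = [-18]
S = H·P̄·Hᵀ + R = [266]
K = P̄·Hᵀ·S⁻¹ = [-3/133; -6/19]
x' = x̄ + K·y = [54/133, 13/19]
P' = (I − K·H)·P̄ = [381/133 -36/19; -36/19 28/19]

x' = [54/133, 13/19]
P' = [381/133 -36/19; -36/19 28/19]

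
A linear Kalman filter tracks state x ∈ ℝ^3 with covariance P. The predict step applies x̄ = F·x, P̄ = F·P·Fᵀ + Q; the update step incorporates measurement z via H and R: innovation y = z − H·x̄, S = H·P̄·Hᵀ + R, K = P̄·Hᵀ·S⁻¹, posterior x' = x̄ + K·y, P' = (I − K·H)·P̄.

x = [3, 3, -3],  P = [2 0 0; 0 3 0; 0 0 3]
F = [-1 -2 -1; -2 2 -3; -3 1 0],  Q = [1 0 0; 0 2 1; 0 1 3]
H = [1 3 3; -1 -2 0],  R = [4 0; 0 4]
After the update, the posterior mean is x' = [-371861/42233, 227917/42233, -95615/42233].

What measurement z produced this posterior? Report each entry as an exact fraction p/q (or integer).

x̄ = F·x = [-6, 9, -6]
P̄ = F·P·Fᵀ + Q = [18 1 0; 1 49 19; 0 19 24]
S = H·P̄·Hᵀ + R = [1027 -431; -431 222]
K = P̄·Hᵀ·S⁻¹ = [-3958/42233 -11489/42233; 2841/42233 -13318/42233; 12260/42233 16573/42233]
x' − x̄ = [-118463/42233, -152180/42233, 157783/42233] = K·y
y = (KᵀK)⁻¹·Kᵀ·(x' − x̄) = [-2, 11]
z = y + H·x̄ = [-2, 11] + [3, -12] = [1, -1]

z = [1, -1]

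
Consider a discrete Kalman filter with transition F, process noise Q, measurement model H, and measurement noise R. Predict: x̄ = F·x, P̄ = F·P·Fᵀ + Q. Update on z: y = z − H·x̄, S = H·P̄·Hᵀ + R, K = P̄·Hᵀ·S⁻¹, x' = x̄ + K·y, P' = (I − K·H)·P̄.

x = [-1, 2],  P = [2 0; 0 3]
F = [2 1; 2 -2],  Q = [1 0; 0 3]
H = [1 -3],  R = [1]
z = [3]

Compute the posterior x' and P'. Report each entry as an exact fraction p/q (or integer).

x̄ = F·x = [0, -6]
P̄ = F·P·Fᵀ + Q = [12 2; 2 23]
y = z − H·x̄ = [-15]
S = H·P̄·Hᵀ + R = [208]
K = P̄·Hᵀ·S⁻¹ = [3/104; -67/208]
x' = x̄ + K·y = [-45/104, -243/208]
P' = (I − K·H)·P̄ = [615/52 409/104; 409/104 295/208]

x' = [-45/104, -243/208]
P' = [615/52 409/104; 409/104 295/208]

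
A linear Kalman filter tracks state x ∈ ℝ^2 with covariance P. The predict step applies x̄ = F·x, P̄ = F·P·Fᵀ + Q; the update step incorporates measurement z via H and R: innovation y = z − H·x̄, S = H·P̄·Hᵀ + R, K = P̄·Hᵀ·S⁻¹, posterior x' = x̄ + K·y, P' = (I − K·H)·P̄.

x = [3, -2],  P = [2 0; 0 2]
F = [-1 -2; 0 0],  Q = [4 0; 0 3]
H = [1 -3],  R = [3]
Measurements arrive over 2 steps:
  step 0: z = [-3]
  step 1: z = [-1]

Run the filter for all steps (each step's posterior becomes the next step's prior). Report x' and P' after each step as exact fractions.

step 0: x̄ = F·x = [1, 0]
step 0: P̄ = F·P·Fᵀ + Q = [14 0; 0 3]
step 0: y = z − H·x̄ = [-4]
step 0: S = H·P̄·Hᵀ + R = [44]
step 0: K = P̄·Hᵀ·S⁻¹ = [7/22; -9/44]
step 0: x' = x̄ + K·y = [-3/11, 9/11]
step 0: P' = (I − K·H)·P̄ = [105/11 63/22; 63/22 51/44]
step 1: x̄ = F·x = [-15/11, 0]
step 1: P̄ = F·P·Fᵀ + Q = [326/11 0; 0 3]
step 1: y = z − H·x̄ = [4/11]
step 1: S = H·P̄·Hᵀ + R = [656/11]
step 1: K = P̄·Hᵀ·S⁻¹ = [163/328; -99/656]
step 1: x' = x̄ + K·y = [-97/82, -9/164]
step 1: P' = (I − K·H)·P̄ = [2445/164 1467/328; 1467/328 1077/656]

step 0: x' = [-3/11, 9/11], P' = [105/11 63/22; 63/22 51/44]
step 1: x' = [-97/82, -9/164], P' = [2445/164 1467/328; 1467/328 1077/656]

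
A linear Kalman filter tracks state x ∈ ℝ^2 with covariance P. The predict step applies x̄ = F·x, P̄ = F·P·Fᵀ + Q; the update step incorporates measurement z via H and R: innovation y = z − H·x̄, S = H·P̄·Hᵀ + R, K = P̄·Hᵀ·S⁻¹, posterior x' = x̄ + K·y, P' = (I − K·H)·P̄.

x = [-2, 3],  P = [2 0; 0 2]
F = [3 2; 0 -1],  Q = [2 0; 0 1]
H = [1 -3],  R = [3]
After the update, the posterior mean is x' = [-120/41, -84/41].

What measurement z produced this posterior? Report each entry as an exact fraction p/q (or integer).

z = [3]

x̄ = F·x = [0, -3]
P̄ = F·P·Fᵀ + Q = [28 -4; -4 3]
S = H·P̄·Hᵀ + R = [82]
K = P̄·Hᵀ·S⁻¹ = [20/41; -13/82]
x' − x̄ = [-120/41, 39/41] = K·y
y = (KᵀK)⁻¹·Kᵀ·(x' − x̄) = [-6]
z = y + H·x̄ = [-6] + [9] = [3]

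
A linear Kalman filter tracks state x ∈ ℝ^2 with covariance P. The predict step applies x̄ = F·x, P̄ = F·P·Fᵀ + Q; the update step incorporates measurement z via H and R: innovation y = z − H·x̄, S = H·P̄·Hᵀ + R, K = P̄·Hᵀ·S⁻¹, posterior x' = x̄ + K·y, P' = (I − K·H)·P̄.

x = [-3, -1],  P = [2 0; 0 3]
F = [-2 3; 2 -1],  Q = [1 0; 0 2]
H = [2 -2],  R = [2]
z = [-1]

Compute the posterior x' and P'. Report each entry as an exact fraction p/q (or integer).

x' = [-400/167, -325/167]
P' = [394/167 341/167; 341/167 371/167]

x̄ = F·x = [3, -5]
P̄ = F·P·Fᵀ + Q = [36 -17; -17 13]
y = z − H·x̄ = [-17]
S = H·P̄·Hᵀ + R = [334]
K = P̄·Hᵀ·S⁻¹ = [53/167; -30/167]
x' = x̄ + K·y = [-400/167, -325/167]
P' = (I − K·H)·P̄ = [394/167 341/167; 341/167 371/167]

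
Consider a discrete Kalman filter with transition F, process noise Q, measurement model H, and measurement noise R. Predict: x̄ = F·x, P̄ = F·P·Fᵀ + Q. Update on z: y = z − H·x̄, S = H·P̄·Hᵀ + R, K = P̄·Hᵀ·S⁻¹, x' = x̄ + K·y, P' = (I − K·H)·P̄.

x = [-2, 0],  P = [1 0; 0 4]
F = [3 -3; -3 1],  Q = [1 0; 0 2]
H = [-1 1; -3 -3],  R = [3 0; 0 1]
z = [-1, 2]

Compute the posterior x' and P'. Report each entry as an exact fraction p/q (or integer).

x̄ = F·x = [-6, 6]
P̄ = F·P·Fᵀ + Q = [46 -21; -21 15]
y = z − H·x̄ = [-13, 2]
S = H·P̄·Hᵀ + R = [106 93; 93 172]
K = P̄·Hᵀ·S⁻¹ = [-4549/9583 -1719/9583; 4518/9583 -1440/9583]
x' = x̄ + K·y = [-257/1369, -588/1369]
P' = (I − K·H)·P̄ = [7110/9583 -6537/9583; -6537/9583 7017/9583]

x' = [-257/1369, -588/1369]
P' = [7110/9583 -6537/9583; -6537/9583 7017/9583]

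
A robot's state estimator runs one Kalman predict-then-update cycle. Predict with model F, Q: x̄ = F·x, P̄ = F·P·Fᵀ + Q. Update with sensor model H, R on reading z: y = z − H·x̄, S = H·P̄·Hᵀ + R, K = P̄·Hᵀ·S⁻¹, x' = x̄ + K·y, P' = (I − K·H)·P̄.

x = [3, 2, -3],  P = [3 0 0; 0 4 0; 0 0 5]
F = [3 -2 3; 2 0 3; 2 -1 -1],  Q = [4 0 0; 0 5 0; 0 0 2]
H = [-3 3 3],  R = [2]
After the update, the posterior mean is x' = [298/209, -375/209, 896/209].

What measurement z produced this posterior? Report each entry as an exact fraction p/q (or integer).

z = [3]

x̄ = F·x = [-4, -3, 7]
P̄ = F·P·Fᵀ + Q = [92 63 11; 63 62 -3; 11 -3 23]
S = H·P̄·Hᵀ + R = [209]
K = P̄·Hᵀ·S⁻¹ = [-54/209; -12/209; 27/209]
x' − x̄ = [1134/209, 252/209, -567/209] = K·y
y = (KᵀK)⁻¹·Kᵀ·(x' − x̄) = [-21]
z = y + H·x̄ = [-21] + [24] = [3]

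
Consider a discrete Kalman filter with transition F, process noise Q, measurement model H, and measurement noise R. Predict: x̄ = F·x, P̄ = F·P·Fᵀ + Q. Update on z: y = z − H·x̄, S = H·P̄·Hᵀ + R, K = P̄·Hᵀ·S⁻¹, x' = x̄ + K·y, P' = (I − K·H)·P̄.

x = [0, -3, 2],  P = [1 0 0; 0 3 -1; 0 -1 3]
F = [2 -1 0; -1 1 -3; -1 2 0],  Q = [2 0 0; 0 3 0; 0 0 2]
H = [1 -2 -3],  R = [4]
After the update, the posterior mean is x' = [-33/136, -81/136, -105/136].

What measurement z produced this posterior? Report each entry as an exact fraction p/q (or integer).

x̄ = F·x = [3, -9, -6]
P̄ = F·P·Fᵀ + Q = [9 -8 -8; -8 40 13; -8 13 15]
S = H·P̄·Hᵀ + R = [544]
K = P̄·Hᵀ·S⁻¹ = [49/544; -127/544; -79/544]
x' − x̄ = [-441/136, 1143/136, 711/136] = K·y
y = (KᵀK)⁻¹·Kᵀ·(x' − x̄) = [-36]
z = y + H·x̄ = [-36] + [39] = [3]

z = [3]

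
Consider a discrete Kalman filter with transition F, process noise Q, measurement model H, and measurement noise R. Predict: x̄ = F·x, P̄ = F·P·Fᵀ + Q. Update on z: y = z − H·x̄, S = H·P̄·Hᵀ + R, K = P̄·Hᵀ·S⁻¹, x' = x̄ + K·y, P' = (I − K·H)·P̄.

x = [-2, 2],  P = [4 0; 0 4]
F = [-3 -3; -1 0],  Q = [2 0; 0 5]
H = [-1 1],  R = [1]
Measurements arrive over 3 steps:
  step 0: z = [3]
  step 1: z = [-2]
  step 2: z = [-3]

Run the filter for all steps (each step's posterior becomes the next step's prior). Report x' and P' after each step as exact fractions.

step 0: x̄ = F·x = [0, 2]
step 0: P̄ = F·P·Fᵀ + Q = [74 12; 12 9]
step 0: y = z − H·x̄ = [1]
step 0: S = H·P̄·Hᵀ + R = [60]
step 0: K = P̄·Hᵀ·S⁻¹ = [-31/30; -1/20]
step 0: x' = x̄ + K·y = [-31/30, 39/20]
step 0: P' = (I − K·H)·P̄ = [149/15 89/10; 89/10 177/20]
step 1: x̄ = F·x = [-11/4, 31/30]
step 1: P̄ = F·P·Fᵀ + Q = [1325/4 113/2; 113/2 224/15]
step 1: y = z − H·x̄ = [-347/60]
step 1: S = H·P̄·Hᵀ + R = [14051/60]
step 1: K = P̄·Hᵀ·S⁻¹ = [-16485/14051; -2494/14051]
step 1: x' = x̄ + K·y = [56698/14051, 28943/14051]
step 1: P' = (I − K·H)·P̄ = [125140/14051 108655/14051; 108655/14051 106161/14051]
step 2: x̄ = F·x = [-256923/14051, -56698/14051]
step 2: P̄ = F·P·Fᵀ + Q = [4065601/14051 701385/14051; 701385/14051 195395/14051]
step 2: y = z − H·x̄ = [-242378/14051]
step 2: S = H·P̄·Hᵀ + R = [2872277/14051]
step 2: K = P̄·Hᵀ·S⁻¹ = [-3364216/2872277; -505990/2872277]
step 2: x' = x̄ + K·y = [5512627/2872277, -2861826/2872277]
step 2: P' = (I − K·H)·P̄ = [25591271/2872277 22227055/2872277; 22227055/2872277 21721065/2872277]

step 0: x' = [-31/30, 39/20], P' = [149/15 89/10; 89/10 177/20]
step 1: x' = [56698/14051, 28943/14051], P' = [125140/14051 108655/14051; 108655/14051 106161/14051]
step 2: x' = [5512627/2872277, -2861826/2872277], P' = [25591271/2872277 22227055/2872277; 22227055/2872277 21721065/2872277]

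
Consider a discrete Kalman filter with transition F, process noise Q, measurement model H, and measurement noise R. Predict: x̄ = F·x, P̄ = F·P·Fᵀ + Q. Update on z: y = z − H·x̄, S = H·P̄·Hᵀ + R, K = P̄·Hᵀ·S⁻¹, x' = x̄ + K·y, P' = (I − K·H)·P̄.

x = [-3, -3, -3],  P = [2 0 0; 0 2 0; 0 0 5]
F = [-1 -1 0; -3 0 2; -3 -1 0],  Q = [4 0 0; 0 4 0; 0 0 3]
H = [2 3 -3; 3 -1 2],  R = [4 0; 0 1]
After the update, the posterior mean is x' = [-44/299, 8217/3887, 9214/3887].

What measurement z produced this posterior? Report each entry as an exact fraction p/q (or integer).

z = [-1, 2]

x̄ = F·x = [6, 3, 12]
P̄ = F·P·Fᵀ + Q = [8 6 8; 6 42 18; 8 18 23]
S = H·P̄·Hᵀ + R = [273 -52; -52 195]
K = P̄·Hᵀ·S⁻¹ = [22/299 58/299; 1308/3887 588/3887; 223/3887 1096/3887]
x' − x̄ = [-1838/299, -3444/3887, -37430/3887] = K·y
y = (KᵀK)⁻¹·Kᵀ·(x' − x̄) = [14, -37]
z = y + H·x̄ = [14, -37] + [-15, 39] = [-1, 2]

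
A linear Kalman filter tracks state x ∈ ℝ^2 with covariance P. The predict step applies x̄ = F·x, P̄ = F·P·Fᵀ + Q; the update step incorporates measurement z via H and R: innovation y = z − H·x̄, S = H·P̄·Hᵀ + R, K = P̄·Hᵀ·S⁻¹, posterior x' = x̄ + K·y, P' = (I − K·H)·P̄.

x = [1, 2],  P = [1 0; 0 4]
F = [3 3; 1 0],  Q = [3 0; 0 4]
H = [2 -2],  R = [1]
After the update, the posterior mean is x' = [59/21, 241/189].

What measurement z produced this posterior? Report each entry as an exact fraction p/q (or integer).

x̄ = F·x = [9, 1]
P̄ = F·P·Fᵀ + Q = [48 3; 3 5]
S = H·P̄·Hᵀ + R = [189]
K = P̄·Hᵀ·S⁻¹ = [10/21; -4/189]
x' − x̄ = [-130/21, 52/189] = K·y
y = (KᵀK)⁻¹·Kᵀ·(x' − x̄) = [-13]
z = y + H·x̄ = [-13] + [16] = [3]

z = [3]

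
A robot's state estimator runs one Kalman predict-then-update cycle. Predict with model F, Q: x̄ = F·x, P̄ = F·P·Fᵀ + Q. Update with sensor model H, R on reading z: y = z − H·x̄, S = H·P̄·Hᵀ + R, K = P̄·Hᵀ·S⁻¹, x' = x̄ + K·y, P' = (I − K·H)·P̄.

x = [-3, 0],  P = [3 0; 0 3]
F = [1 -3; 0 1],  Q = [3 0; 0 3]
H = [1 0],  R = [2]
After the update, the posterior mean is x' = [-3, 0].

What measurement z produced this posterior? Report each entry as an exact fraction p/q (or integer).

x̄ = F·x = [-3, 0]
P̄ = F·P·Fᵀ + Q = [33 -9; -9 6]
S = H·P̄·Hᵀ + R = [35]
K = P̄·Hᵀ·S⁻¹ = [33/35; -9/35]
x' − x̄ = [0, 0] = K·y
y = (KᵀK)⁻¹·Kᵀ·(x' − x̄) = [0]
z = y + H·x̄ = [0] + [-3] = [-3]

z = [-3]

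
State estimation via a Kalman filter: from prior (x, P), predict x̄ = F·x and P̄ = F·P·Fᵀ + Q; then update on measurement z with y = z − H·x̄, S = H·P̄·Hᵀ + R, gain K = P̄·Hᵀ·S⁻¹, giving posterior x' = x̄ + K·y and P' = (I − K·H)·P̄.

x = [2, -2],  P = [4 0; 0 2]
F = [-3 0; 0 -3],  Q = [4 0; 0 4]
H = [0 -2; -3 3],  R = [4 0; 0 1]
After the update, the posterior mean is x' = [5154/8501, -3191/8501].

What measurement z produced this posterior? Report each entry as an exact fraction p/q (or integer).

x̄ = F·x = [-6, 6]
P̄ = F·P·Fᵀ + Q = [40 0; 0 22]
S = H·P̄·Hᵀ + R = [92 -132; -132 559]
K = P̄·Hᵀ·S⁻¹ = [-3960/8501 -2760/8501; -3971/8501 66/8501]
x' − x̄ = [56160/8501, -54197/8501] = K·y
y = (KᵀK)⁻¹·Kᵀ·(x' − x̄) = [13, -39]
z = y + H·x̄ = [13, -39] + [-12, 36] = [1, -3]

z = [1, -3]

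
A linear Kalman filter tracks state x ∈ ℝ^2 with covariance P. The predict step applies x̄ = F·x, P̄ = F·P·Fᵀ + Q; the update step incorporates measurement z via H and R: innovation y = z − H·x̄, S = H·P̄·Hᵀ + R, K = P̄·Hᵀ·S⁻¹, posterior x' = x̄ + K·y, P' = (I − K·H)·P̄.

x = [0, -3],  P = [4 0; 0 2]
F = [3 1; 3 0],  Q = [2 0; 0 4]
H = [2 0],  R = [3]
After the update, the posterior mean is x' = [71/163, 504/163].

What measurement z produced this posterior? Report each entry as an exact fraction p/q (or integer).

x̄ = F·x = [-3, 0]
P̄ = F·P·Fᵀ + Q = [40 36; 36 40]
S = H·P̄·Hᵀ + R = [163]
K = P̄·Hᵀ·S⁻¹ = [80/163; 72/163]
x' − x̄ = [560/163, 504/163] = K·y
y = (KᵀK)⁻¹·Kᵀ·(x' − x̄) = [7]
z = y + H·x̄ = [7] + [-6] = [1]

z = [1]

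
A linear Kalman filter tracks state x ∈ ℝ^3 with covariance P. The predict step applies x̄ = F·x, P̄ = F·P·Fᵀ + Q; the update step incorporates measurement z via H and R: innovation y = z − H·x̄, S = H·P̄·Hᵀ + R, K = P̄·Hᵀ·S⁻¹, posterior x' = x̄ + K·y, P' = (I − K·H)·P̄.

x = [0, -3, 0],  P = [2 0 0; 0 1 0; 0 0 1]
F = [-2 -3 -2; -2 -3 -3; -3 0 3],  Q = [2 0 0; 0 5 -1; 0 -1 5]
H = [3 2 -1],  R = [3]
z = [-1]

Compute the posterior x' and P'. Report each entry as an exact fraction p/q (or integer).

x̄ = F·x = [9, 9, 0]
P̄ = F·P·Fᵀ + Q = [23 23 6; 23 31 2; 6 2 32]
y = z − H·x̄ = [-46]
S = H·P̄·Hᵀ + R = [598]
K = P̄·Hᵀ·S⁻¹ = [109/598; 129/598; -5/299]
x' = x̄ + K·y = [8/13, -12/13, 10/13]
P' = (I − K·H)·P̄ = [1873/598 -307/598 2339/299; -307/598 1897/598 1243/299; 2339/299 1243/299 9518/299]

x' = [8/13, -12/13, 10/13]
P' = [1873/598 -307/598 2339/299; -307/598 1897/598 1243/299; 2339/299 1243/299 9518/299]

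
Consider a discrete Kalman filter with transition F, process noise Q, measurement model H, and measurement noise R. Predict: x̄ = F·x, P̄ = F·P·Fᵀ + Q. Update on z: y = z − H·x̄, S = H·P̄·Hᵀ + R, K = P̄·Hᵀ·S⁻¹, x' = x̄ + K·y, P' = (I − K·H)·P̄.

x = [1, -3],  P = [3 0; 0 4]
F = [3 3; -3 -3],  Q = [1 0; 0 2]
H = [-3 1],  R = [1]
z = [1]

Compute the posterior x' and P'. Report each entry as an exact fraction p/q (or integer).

x̄ = F·x = [-6, 6]
P̄ = F·P·Fᵀ + Q = [64 -63; -63 65]
y = z − H·x̄ = [-23]
S = H·P̄·Hᵀ + R = [1020]
K = P̄·Hᵀ·S⁻¹ = [-1/4; 127/510]
x' = x̄ + K·y = [-1/4, 139/510]
P' = (I − K·H)·P̄ = [1/4 1/2; 1/2 446/255]

x' = [-1/4, 139/510]
P' = [1/4 1/2; 1/2 446/255]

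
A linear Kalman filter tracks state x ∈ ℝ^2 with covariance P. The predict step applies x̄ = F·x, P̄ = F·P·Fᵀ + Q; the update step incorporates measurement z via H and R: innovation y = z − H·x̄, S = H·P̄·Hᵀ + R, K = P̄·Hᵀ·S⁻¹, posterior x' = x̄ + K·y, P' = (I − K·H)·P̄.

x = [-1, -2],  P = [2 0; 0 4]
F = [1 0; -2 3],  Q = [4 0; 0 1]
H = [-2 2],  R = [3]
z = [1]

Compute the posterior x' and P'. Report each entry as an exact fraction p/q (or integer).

x̄ = F·x = [-1, -4]
P̄ = F·P·Fᵀ + Q = [6 -4; -4 45]
y = z − H·x̄ = [7]
S = H·P̄·Hᵀ + R = [239]
K = P̄·Hᵀ·S⁻¹ = [-20/239; 98/239]
x' = x̄ + K·y = [-379/239, -270/239]
P' = (I − K·H)·P̄ = [1034/239 1004/239; 1004/239 1151/239]

x' = [-379/239, -270/239]
P' = [1034/239 1004/239; 1004/239 1151/239]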